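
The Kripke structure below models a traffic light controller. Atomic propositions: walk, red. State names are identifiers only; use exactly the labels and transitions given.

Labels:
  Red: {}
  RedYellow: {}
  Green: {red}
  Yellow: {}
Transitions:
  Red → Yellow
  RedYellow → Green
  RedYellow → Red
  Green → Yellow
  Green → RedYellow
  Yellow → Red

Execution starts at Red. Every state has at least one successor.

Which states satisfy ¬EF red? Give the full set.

{Red, Yellow}

States satisfying red: {Green}.
States satisfying EF red: {RedYellow, Green}.
States satisfying ¬EF red: {Red, Yellow}.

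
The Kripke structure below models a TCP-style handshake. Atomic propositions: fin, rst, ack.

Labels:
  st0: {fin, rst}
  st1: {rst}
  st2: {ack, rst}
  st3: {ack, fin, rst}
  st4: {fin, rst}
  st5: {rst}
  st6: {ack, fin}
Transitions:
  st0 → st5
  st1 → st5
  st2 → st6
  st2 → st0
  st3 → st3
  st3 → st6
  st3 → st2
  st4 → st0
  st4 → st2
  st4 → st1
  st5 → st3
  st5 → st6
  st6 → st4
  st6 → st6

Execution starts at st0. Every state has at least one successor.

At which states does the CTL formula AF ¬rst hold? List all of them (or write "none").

{st6}

States satisfying ¬rst: {st6}.
States satisfying AF ¬rst: {st6}.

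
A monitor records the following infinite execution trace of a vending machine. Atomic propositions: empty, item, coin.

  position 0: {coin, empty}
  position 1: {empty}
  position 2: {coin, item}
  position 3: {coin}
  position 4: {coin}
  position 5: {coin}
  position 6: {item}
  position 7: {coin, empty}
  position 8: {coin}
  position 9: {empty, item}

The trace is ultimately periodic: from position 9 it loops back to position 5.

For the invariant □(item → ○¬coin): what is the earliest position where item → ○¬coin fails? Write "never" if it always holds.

2

Check item → ○¬coin at each position in order: 0 ✓, 1 ✓.
At position 2 the labels are {coin, item} and the next position 3 has {coin}, so item → ○¬coin is false there. This is the first violation.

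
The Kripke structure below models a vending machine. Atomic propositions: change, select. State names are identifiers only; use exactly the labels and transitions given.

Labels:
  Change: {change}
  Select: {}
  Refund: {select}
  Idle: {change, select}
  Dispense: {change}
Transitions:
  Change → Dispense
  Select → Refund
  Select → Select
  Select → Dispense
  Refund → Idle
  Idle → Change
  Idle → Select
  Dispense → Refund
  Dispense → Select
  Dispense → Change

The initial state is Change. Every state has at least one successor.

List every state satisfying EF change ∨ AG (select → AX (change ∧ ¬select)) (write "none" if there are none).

{Change, Select, Refund, Idle, Dispense}

States satisfying change: {Change, Idle, Dispense}.
States satisfying EF change: {Change, Select, Refund, Idle, Dispense}.
States satisfying select → AX (change ∧ ¬select): {Change, Select, Dispense}.
States satisfying AG (select → AX (change ∧ ¬select)): ∅.
States satisfying EF change ∨ AG (select → AX (change ∧ ¬select)): {Change, Select, Refund, Idle, Dispense}.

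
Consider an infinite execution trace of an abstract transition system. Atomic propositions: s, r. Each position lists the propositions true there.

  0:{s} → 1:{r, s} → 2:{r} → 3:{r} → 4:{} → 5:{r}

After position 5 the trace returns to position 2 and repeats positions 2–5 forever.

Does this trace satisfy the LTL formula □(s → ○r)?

s → ○r holds at every position 0..5, and those are all positions ever visited, so □(s → ○r) holds.
Positions where s holds: 0, 1.
Check ○r at each: 0→ok, 1→ok.

Yes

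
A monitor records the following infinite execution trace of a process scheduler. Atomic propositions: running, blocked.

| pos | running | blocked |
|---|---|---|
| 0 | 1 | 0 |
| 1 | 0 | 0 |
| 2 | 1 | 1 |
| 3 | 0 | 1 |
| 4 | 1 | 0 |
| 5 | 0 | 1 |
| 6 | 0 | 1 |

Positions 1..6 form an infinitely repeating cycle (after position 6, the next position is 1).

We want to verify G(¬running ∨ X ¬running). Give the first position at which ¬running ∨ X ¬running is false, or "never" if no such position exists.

never

¬running ∨ X ¬running holds at every position 0..6, and those are all the positions the trace ever visits, so the invariant G(¬running ∨ X ¬running) is never violated.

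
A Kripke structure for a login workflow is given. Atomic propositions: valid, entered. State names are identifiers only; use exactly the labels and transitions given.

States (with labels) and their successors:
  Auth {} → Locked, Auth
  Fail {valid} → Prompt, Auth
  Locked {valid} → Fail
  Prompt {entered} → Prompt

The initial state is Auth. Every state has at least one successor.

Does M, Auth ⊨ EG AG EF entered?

States satisfying AG EF entered: {Auth, Fail, Locked, Prompt}.
States satisfying EG AG EF entered: {Auth, Fail, Locked, Prompt}.
Auth ∈ Sat(EG AG EF entered).

Holds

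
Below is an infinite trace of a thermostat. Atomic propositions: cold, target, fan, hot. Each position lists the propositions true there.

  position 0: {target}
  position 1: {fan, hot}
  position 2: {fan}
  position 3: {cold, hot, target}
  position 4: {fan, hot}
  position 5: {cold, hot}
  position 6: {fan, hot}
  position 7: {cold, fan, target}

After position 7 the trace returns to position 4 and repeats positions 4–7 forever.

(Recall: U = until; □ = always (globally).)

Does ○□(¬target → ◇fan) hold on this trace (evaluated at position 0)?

The position after 0 is 1; □(¬target → ◇fan) is true there.

Holds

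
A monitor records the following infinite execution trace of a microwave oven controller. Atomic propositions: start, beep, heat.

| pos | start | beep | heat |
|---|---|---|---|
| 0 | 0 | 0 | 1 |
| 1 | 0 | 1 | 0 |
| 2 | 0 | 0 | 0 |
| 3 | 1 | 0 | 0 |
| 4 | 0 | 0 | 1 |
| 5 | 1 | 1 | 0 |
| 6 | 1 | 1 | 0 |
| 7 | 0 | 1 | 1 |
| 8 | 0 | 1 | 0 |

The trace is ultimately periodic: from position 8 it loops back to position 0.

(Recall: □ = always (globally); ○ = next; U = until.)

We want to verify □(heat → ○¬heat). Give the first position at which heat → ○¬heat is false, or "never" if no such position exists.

never

heat → ○¬heat holds at every position 0..8, and those are all the positions the trace ever visits, so the invariant □(heat → ○¬heat) is never violated.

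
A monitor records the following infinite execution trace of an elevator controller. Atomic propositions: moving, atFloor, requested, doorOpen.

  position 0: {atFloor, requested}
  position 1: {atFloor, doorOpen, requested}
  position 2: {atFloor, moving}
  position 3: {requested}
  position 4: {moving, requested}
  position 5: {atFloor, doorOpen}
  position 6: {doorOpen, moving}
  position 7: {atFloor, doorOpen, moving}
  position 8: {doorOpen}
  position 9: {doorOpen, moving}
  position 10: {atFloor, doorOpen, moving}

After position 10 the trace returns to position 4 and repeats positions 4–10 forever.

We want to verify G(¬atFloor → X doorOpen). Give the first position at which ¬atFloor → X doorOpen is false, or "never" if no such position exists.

3

Check ¬atFloor → X doorOpen at each position in order: 0 ✓, 1 ✓, 2 ✓.
At position 3 the labels are {requested} and the next position 4 has {moving, requested}, so ¬atFloor → X doorOpen is false there. This is the first violation.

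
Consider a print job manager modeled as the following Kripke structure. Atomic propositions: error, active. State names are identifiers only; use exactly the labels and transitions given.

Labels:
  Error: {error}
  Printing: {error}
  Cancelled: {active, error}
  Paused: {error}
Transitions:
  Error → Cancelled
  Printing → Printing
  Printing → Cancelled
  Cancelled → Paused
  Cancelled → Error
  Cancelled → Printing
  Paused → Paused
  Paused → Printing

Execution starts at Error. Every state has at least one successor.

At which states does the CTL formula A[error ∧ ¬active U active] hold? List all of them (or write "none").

States satisfying error ∧ ¬active: {Error, Printing, Paused}.
States satisfying active: {Cancelled}.
States satisfying A[error ∧ ¬active U active]: {Error, Cancelled}.

{Error, Cancelled}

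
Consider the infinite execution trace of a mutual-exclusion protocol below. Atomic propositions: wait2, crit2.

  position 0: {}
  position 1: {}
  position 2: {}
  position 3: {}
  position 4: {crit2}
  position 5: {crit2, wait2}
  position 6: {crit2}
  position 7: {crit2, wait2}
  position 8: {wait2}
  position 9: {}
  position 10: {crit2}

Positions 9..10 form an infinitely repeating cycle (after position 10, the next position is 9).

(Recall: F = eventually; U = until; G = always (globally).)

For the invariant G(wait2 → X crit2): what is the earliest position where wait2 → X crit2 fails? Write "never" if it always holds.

7

Check wait2 → X crit2 at each position in order: 0 ✓, 1 ✓, 2 ✓, 3 ✓, 4 ✓, 5 ✓, 6 ✓.
At position 7 the labels are {crit2, wait2} and the next position 8 has {wait2}, so wait2 → X crit2 is false there. This is the first violation.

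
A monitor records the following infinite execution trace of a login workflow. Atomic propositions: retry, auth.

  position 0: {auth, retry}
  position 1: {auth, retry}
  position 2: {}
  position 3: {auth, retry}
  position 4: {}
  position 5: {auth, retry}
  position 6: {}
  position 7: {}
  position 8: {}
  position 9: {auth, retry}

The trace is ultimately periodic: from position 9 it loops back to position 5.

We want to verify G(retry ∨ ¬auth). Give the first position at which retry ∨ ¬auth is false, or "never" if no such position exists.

retry ∨ ¬auth holds at every position 0..9, and those are all the positions the trace ever visits, so the invariant G(retry ∨ ¬auth) is never violated.

never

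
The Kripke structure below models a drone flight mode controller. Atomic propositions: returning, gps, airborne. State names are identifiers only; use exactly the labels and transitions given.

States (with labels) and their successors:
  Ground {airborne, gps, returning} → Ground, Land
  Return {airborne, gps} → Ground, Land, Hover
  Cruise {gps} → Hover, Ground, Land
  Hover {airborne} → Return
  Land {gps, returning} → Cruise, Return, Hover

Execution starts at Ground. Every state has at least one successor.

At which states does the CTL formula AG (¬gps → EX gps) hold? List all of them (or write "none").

{Ground, Return, Cruise, Hover, Land}

States satisfying ¬gps → EX gps: {Ground, Return, Cruise, Hover, Land}.
States satisfying AG (¬gps → EX gps): {Ground, Return, Cruise, Hover, Land}.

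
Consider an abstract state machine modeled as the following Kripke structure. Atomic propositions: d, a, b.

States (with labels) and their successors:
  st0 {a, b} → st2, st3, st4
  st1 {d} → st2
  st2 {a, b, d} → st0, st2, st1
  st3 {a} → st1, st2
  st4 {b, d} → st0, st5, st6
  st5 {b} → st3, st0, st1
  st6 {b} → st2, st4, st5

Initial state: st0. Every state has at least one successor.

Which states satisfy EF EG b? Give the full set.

{st0, st1, st2, st3, st4, st5, st6}

States satisfying EG b: {st0, st2, st4, st5, st6}.
States satisfying EF EG b: {st0, st1, st2, st3, st4, st5, st6}.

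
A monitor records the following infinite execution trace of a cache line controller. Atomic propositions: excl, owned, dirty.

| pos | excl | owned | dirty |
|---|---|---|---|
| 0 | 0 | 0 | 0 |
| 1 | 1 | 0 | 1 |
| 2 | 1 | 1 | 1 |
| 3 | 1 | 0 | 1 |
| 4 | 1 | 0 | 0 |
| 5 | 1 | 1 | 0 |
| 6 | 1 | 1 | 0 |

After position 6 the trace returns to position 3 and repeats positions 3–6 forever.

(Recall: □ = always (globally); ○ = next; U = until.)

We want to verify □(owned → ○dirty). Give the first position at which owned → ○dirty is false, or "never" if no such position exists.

5

Check owned → ○dirty at each position in order: 0 ✓, 1 ✓, 2 ✓, 3 ✓, 4 ✓.
At position 5 the labels are {excl, owned} and the next position 6 has {excl, owned}, so owned → ○dirty is false there. This is the first violation.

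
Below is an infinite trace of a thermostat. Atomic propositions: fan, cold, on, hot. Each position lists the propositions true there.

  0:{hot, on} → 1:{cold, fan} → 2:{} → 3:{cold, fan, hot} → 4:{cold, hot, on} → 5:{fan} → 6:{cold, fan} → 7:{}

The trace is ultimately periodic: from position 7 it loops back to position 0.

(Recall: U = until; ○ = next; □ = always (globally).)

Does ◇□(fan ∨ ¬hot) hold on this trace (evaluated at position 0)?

□(fan ∨ ¬hot) is false at every position 0..7, so it never becomes true and ◇□(fan ∨ ¬hot) fails.

No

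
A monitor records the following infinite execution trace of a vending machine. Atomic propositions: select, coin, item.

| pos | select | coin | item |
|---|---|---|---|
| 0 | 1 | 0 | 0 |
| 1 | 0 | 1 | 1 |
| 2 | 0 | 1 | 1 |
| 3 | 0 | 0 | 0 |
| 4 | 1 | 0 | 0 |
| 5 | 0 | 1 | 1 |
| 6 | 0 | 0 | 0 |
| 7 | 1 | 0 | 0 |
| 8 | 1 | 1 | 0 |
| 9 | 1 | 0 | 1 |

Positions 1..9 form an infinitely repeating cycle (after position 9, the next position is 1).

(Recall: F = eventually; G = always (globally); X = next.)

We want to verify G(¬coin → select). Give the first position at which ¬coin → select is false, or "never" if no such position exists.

Check ¬coin → select at each position in order: 0 ✓, 1 ✓, 2 ✓.
At position 3 the labels are {}, so ¬coin → select is false there. This is the first violation.

3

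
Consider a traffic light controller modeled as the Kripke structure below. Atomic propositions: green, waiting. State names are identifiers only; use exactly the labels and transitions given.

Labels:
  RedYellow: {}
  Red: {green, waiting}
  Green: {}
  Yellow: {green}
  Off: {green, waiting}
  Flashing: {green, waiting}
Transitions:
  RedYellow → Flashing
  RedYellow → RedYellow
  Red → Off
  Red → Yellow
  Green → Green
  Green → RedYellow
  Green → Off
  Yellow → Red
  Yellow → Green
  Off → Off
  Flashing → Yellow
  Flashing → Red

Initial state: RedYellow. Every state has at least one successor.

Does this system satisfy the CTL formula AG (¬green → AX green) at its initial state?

States satisfying ¬green → AX green: {Red, Yellow, Off, Flashing}.
States satisfying AG (¬green → AX green): {Off}.
Green is reachable from RedYellow and violates ¬green → AX green, so AG fails at RedYellow.
RedYellow ∉ Sat(AG (¬green → AX green)).

Violated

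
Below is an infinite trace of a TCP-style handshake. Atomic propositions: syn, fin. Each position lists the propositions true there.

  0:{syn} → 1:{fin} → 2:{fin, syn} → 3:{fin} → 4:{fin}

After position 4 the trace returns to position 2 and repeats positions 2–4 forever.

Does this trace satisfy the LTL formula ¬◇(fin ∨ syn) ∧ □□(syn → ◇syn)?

Violated

□(syn → ◇syn) holds at every position 0..4, and those are all positions ever visited, so □□(syn → ◇syn) holds.
At position 0: ¬◇(fin ∨ syn) is false; □□(syn → ◇syn) is true; so ¬◇(fin ∨ syn) ∧ □□(syn → ◇syn) is false.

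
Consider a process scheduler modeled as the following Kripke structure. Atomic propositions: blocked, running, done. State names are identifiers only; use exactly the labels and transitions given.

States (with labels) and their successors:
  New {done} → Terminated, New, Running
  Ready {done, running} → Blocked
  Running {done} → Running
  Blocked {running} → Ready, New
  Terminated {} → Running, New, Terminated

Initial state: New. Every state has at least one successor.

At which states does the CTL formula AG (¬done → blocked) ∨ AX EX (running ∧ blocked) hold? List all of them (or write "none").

States satisfying ¬done → blocked: {New, Ready, Running}.
States satisfying AG (¬done → blocked): {Running}.
States satisfying EX (running ∧ blocked): ∅.
States satisfying AX EX (running ∧ blocked): ∅.
States satisfying AG (¬done → blocked) ∨ AX EX (running ∧ blocked): {Running}.

{Running}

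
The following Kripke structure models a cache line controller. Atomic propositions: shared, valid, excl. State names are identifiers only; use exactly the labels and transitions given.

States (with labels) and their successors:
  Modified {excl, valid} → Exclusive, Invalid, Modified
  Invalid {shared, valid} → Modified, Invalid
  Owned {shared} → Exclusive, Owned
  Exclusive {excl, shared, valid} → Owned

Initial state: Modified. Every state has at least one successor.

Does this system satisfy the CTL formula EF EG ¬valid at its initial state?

Yes

States satisfying EG ¬valid: {Owned}.
States satisfying EF EG ¬valid: {Modified, Invalid, Owned, Exclusive}.
Some path from Modified reaches a state where EG ¬valid holds.
Modified ∈ Sat(EF EG ¬valid).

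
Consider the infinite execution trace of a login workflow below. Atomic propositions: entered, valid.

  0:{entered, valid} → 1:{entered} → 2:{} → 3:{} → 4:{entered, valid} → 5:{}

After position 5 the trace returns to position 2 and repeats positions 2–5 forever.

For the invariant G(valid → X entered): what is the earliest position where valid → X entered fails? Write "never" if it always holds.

Check valid → X entered at each position in order: 0 ✓, 1 ✓, 2 ✓, 3 ✓.
At position 4 the labels are {entered, valid} and the next position 5 has {}, so valid → X entered is false there. This is the first violation.

4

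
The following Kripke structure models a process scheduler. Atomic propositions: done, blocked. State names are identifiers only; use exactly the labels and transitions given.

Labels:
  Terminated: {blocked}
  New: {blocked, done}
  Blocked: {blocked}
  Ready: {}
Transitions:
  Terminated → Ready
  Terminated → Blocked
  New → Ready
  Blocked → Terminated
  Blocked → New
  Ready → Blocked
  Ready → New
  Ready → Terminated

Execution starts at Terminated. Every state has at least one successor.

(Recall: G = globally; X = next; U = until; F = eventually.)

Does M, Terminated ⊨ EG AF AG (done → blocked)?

States satisfying AF AG (done → blocked): {Terminated, New, Blocked, Ready}.
States satisfying EG AF AG (done → blocked): {Terminated, New, Blocked, Ready}.
Terminated ∈ Sat(EG AF AG (done → blocked)).

Holds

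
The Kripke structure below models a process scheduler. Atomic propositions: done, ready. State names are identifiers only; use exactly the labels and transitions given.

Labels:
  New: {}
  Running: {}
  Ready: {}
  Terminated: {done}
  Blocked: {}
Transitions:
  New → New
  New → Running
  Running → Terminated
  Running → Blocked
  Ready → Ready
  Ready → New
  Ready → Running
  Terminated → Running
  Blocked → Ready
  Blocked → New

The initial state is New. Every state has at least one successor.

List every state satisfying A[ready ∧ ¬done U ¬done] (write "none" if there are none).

{New, Running, Ready, Blocked}

States satisfying ready ∧ ¬done: ∅.
States satisfying ¬done: {New, Running, Ready, Blocked}.
States satisfying A[ready ∧ ¬done U ¬done]: {New, Running, Ready, Blocked}.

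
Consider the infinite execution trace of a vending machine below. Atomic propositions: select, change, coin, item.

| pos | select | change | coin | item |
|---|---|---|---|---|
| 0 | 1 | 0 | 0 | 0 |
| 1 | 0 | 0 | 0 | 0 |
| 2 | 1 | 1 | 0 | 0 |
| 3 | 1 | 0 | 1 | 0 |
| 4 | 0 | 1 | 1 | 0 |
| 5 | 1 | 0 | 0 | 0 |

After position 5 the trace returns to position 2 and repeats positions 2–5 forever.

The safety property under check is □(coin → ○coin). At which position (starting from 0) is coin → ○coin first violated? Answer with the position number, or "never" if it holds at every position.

4

Check coin → ○coin at each position in order: 0 ✓, 1 ✓, 2 ✓, 3 ✓.
At position 4 the labels are {change, coin} and the next position 5 has {select}, so coin → ○coin is false there. This is the first violation.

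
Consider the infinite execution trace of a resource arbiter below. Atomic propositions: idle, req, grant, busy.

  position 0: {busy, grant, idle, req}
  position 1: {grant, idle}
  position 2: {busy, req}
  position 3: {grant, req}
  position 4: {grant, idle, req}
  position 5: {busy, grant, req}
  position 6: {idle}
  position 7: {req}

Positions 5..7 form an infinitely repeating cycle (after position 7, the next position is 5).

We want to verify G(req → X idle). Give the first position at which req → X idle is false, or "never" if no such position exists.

2

Check req → X idle at each position in order: 0 ✓, 1 ✓.
At position 2 the labels are {busy, req} and the next position 3 has {grant, req}, so req → X idle is false there. This is the first violation.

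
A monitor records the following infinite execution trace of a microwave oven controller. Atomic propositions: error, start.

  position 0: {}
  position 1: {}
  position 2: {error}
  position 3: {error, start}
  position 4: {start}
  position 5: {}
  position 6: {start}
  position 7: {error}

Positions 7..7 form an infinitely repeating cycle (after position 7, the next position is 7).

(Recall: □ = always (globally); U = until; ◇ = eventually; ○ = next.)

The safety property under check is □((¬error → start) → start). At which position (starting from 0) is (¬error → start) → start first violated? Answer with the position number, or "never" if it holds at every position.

2

Check (¬error → start) → start at each position in order: 0 ✓, 1 ✓.
At position 2 the labels are {error}, so (¬error → start) → start is false there. This is the first violation.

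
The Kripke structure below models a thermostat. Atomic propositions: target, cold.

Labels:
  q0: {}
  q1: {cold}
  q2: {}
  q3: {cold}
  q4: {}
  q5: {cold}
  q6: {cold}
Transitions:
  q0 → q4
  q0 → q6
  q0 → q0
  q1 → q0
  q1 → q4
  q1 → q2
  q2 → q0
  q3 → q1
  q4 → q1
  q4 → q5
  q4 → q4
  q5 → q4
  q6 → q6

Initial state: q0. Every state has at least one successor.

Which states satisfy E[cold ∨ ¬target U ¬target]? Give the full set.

{q0, q1, q2, q3, q4, q5, q6}

States satisfying cold ∨ ¬target: {q0, q1, q2, q3, q4, q5, q6}.
States satisfying ¬target: {q0, q1, q2, q3, q4, q5, q6}.
States satisfying E[cold ∨ ¬target U ¬target]: {q0, q1, q2, q3, q4, q5, q6}.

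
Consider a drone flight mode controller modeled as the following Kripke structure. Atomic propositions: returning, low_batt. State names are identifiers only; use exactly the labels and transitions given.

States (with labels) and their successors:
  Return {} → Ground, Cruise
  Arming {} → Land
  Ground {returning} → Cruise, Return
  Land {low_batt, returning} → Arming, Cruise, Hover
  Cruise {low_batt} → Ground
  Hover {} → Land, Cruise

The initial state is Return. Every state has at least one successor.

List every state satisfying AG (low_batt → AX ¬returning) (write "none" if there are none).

none

States satisfying low_batt → AX ¬returning: {Return, Arming, Ground, Land, Hover}.
States satisfying AG (low_batt → AX ¬returning): ∅.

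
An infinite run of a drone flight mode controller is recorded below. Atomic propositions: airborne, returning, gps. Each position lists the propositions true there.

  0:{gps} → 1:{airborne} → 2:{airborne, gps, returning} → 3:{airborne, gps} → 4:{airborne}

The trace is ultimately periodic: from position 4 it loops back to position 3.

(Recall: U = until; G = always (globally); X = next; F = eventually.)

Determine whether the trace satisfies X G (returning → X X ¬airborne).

The position after 0 is 1; G (returning → X X ¬airborne) is false there.

Violated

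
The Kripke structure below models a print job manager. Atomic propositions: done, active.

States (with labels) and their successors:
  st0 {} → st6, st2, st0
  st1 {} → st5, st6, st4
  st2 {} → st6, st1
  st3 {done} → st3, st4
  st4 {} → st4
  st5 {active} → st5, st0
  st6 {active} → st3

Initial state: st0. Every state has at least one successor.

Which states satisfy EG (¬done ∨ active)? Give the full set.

{st0, st1, st2, st4, st5}

States satisfying ¬done ∨ active: {st0, st1, st2, st4, st5, st6}.
States satisfying EG (¬done ∨ active): {st0, st1, st2, st4, st5}.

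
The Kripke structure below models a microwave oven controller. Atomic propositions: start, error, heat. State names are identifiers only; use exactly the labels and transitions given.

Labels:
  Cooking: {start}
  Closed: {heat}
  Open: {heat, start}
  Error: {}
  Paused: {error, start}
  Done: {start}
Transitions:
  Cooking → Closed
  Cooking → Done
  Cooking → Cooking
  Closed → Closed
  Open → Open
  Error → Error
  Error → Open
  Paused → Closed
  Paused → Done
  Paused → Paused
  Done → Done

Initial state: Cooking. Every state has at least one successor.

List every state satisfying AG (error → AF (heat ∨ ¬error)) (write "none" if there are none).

{Cooking, Closed, Open, Error, Done}

States satisfying error → AF (heat ∨ ¬error): {Cooking, Closed, Open, Error, Done}.
States satisfying AG (error → AF (heat ∨ ¬error)): {Cooking, Closed, Open, Error, Done}.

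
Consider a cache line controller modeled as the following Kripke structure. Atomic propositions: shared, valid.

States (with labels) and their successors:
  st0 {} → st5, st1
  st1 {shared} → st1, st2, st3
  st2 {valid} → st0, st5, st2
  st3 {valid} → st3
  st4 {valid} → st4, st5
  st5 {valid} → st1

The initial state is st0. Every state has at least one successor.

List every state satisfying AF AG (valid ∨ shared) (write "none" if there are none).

{st3}

States satisfying AG (valid ∨ shared): {st3}.
States satisfying AF AG (valid ∨ shared): {st3}.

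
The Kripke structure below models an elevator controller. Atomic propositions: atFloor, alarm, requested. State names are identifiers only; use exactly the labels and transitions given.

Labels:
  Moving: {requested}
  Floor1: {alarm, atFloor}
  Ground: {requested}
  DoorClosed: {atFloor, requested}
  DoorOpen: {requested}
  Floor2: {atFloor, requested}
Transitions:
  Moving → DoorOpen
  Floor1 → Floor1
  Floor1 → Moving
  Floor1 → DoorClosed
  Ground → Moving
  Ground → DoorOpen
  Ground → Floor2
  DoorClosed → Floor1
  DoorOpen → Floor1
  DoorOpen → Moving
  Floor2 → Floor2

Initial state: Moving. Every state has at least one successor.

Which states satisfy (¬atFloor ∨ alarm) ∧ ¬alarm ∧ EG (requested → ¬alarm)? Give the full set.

States satisfying ¬atFloor: {Moving, Ground, DoorOpen}.
States satisfying ¬atFloor ∨ alarm: {Moving, Floor1, Ground, DoorOpen}.
States satisfying ¬alarm: {Moving, Ground, DoorClosed, DoorOpen, Floor2}.
States satisfying (¬atFloor ∨ alarm) ∧ ¬alarm: {Moving, Ground, DoorOpen}.
States satisfying requested → ¬alarm: {Moving, Floor1, Ground, DoorClosed, DoorOpen, Floor2}.
States satisfying EG (requested → ¬alarm): {Moving, Floor1, Ground, DoorClosed, DoorOpen, Floor2}.
States satisfying (¬atFloor ∨ alarm) ∧ ¬alarm ∧ EG (requested → ¬alarm): {Moving, Ground, DoorOpen}.

{Moving, Ground, DoorOpen}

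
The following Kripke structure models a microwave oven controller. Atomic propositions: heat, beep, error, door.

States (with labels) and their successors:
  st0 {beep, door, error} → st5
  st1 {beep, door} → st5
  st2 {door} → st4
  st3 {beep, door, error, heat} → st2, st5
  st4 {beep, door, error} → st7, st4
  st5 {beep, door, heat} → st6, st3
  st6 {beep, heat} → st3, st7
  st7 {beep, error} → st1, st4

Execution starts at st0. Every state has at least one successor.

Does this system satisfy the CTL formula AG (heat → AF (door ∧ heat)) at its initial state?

Does not hold

States satisfying heat → AF (door ∧ heat): {st0, st1, st2, st3, st4, st5, st7}.
States satisfying AG (heat → AF (door ∧ heat)): ∅.
st6 is reachable from st0 and violates heat → AF (door ∧ heat), so AG fails at st0.
st0 ∉ Sat(AG (heat → AF (door ∧ heat))).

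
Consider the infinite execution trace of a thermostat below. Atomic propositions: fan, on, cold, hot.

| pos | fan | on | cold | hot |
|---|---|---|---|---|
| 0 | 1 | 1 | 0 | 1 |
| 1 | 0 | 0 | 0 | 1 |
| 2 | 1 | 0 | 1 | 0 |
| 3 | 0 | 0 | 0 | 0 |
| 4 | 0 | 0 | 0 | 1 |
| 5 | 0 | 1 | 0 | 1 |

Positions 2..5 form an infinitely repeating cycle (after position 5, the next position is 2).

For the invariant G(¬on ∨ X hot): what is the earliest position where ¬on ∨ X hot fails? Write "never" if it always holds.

Check ¬on ∨ X hot at each position in order: 0 ✓, 1 ✓, 2 ✓, 3 ✓, 4 ✓.
At position 5 the labels are {hot, on} and the next position 2 has {cold, fan}, so ¬on ∨ X hot is false there. This is the first violation.

5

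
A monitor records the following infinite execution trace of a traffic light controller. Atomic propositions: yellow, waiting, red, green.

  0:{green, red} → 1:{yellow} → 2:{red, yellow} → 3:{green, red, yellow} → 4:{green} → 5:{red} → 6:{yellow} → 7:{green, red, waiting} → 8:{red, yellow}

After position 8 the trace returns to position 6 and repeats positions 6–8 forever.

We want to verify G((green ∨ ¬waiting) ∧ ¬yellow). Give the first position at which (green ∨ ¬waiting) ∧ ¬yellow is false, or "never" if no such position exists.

1

Check (green ∨ ¬waiting) ∧ ¬yellow at each position in order: 0 ✓.
At position 1 the labels are {yellow}, so (green ∨ ¬waiting) ∧ ¬yellow is false there. This is the first violation.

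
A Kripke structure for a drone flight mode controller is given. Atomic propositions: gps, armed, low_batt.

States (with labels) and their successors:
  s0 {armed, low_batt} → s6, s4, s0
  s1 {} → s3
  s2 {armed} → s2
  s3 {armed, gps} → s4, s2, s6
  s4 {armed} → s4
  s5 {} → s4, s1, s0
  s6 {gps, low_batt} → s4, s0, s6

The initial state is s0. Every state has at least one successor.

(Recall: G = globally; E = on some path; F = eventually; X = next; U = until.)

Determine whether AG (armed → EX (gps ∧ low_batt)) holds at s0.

States satisfying armed → EX (gps ∧ low_batt): {s0, s1, s3, s5, s6}.
States satisfying AG (armed → EX (gps ∧ low_batt)): ∅.
s4 is reachable from s0 and violates armed → EX (gps ∧ low_batt), so AG fails at s0.
s0 ∉ Sat(AG (armed → EX (gps ∧ low_batt))).

No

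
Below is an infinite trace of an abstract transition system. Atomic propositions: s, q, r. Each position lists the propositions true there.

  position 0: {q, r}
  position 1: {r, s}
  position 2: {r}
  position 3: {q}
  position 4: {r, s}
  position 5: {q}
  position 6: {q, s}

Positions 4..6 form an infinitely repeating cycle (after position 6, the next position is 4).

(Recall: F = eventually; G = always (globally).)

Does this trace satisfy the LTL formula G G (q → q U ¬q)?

Holds

G (q → q U ¬q) holds at every position 0..6, and those are all positions ever visited, so G G (q → q U ¬q) holds.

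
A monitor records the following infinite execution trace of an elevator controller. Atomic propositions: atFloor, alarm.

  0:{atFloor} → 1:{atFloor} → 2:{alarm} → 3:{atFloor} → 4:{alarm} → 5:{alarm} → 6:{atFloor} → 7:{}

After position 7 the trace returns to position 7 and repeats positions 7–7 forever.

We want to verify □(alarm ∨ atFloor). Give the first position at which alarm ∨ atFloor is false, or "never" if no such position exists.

Check alarm ∨ atFloor at each position in order: 0 ✓, 1 ✓, 2 ✓, 3 ✓, 4 ✓, 5 ✓, 6 ✓.
At position 7 the labels are {}, so alarm ∨ atFloor is false there. This is the first violation.

7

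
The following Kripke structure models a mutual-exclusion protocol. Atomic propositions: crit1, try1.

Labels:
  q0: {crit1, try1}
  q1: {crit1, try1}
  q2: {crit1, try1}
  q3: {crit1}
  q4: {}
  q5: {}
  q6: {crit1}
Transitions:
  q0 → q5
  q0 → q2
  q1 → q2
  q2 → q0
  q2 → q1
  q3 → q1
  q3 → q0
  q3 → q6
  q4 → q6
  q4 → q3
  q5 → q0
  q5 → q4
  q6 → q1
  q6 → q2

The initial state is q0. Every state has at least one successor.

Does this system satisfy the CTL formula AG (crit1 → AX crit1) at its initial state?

States satisfying crit1 → AX crit1: {q1, q2, q3, q4, q5, q6}.
States satisfying AG (crit1 → AX crit1): ∅.
q0 is reachable from q0 and violates crit1 → AX crit1, so AG fails at q0.
q0 ∉ Sat(AG (crit1 → AX crit1)).

Violated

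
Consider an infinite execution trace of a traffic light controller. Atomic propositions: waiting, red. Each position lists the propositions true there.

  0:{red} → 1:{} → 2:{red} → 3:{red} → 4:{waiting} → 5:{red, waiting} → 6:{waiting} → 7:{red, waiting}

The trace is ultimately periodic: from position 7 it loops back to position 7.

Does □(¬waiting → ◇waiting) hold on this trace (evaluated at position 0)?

¬waiting → ◇waiting holds at every position 0..7, and those are all positions ever visited, so □(¬waiting → ◇waiting) holds.
Positions where ¬waiting holds: 0, 1, 2, 3.
Check ◇waiting at each: 0→ok, 1→ok, 2→ok, 3→ok.

Satisfied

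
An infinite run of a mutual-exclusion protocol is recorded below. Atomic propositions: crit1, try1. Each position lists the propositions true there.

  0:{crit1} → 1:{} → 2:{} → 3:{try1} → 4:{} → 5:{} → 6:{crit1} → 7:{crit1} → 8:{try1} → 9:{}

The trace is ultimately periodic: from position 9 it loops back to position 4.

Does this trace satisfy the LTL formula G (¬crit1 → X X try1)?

¬crit1 → X X try1 must hold at every position from 0 onward. It fails at position 2, so G (¬crit1 → X X try1) is false.
Positions where ¬crit1 holds: 1, 2, 3, 4, 5, 8, 9.
Check X X try1 at each: 1→ok, 2→fails, 3→fails, 4→fails, 5→fails, 8→fails, 9→fails.

Violated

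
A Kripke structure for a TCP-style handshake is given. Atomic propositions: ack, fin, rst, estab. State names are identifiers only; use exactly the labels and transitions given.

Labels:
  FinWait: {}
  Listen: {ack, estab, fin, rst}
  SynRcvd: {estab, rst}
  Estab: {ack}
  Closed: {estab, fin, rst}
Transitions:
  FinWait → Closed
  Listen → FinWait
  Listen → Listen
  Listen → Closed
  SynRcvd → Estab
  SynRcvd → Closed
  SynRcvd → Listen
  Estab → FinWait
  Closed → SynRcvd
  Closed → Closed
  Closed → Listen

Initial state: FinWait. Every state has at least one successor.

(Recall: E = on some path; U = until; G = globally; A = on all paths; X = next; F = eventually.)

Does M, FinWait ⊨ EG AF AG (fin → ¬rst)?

States satisfying AF AG (fin → ¬rst): ∅.
States satisfying EG AF AG (fin → ¬rst): ∅.
No suitable path/successor from FinWait witnesses the formula.
FinWait ∉ Sat(EG AF AG (fin → ¬rst)).

No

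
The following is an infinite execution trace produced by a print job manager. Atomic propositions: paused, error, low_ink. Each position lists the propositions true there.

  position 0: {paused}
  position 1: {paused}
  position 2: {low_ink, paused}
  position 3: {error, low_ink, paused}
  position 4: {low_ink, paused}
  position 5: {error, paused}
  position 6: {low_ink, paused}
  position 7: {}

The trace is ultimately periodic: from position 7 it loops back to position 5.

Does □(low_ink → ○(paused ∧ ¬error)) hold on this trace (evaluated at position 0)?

No

low_ink → ○(paused ∧ ¬error) must hold at every position from 0 onward. It fails at position 2, so □(low_ink → ○(paused ∧ ¬error)) is false.
Positions where low_ink holds: 2, 3, 4, 6.
Check ○(paused ∧ ¬error) at each: 2→fails, 3→ok, 4→fails, 6→fails.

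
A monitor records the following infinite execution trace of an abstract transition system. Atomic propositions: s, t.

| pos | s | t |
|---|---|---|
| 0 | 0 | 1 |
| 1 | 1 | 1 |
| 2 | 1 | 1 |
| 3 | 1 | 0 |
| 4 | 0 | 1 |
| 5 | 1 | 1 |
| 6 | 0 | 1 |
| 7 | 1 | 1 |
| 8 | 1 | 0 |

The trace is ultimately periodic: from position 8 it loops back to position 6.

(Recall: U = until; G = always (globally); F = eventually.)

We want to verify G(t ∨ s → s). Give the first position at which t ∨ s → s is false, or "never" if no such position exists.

At position 0 the labels are {t}, so t ∨ s → s is false there. This is the first violation.

0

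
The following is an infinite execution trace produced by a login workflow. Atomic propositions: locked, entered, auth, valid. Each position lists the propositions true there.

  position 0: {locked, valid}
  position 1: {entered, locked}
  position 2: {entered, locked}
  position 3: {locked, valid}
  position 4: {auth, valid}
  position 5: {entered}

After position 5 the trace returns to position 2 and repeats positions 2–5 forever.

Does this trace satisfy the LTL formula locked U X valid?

Walking from position 0: X valid first holds at position 2, and locked holds at every earlier position along the way, so locked U X valid holds.

Holds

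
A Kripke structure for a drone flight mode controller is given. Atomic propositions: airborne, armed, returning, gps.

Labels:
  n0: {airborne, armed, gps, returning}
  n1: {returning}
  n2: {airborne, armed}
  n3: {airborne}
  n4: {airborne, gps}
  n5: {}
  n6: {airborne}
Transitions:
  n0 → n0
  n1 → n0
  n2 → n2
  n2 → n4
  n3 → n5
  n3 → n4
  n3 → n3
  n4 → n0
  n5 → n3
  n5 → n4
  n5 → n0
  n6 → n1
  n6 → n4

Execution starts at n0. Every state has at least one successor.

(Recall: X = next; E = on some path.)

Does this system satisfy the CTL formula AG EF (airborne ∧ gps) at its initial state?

States satisfying EF (airborne ∧ gps): {n0, n1, n2, n3, n4, n5, n6}.
States satisfying AG EF (airborne ∧ gps): {n0, n1, n2, n3, n4, n5, n6}.
Every state reachable from n0 satisfies EF (airborne ∧ gps).
n0 ∈ Sat(AG EF (airborne ∧ gps)).

Yes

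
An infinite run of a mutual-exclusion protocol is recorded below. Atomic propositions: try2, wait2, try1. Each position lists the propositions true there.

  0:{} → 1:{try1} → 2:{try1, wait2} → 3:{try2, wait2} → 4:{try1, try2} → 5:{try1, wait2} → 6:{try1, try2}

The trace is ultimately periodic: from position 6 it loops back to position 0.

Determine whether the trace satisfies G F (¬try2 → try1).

Yes

F (¬try2 → try1) holds at every position 0..6, and those are all positions ever visited, so G F (¬try2 → try1) holds.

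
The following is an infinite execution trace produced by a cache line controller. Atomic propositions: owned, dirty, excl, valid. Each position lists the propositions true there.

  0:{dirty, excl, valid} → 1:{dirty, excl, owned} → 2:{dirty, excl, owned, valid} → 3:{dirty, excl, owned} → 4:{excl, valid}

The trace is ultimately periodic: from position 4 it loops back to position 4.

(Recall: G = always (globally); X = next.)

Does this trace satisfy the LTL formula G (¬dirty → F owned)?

Violated

¬dirty → F owned must hold at every position from 0 onward. It fails at position 4, so G (¬dirty → F owned) is false.
Positions where ¬dirty holds: 4.
Check F owned at each: 4→fails.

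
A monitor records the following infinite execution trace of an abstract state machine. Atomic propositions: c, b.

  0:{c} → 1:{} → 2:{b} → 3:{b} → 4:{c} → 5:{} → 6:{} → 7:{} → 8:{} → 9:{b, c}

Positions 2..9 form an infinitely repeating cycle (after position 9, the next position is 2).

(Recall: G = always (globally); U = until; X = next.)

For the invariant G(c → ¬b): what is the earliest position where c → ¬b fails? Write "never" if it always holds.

9

Check c → ¬b at each position in order: 0 ✓, 1 ✓, 2 ✓, 3 ✓, 4 ✓, 5 ✓, 6 ✓, 7 ✓, 8 ✓.
At position 9 the labels are {b, c}, so c → ¬b is false there. This is the first violation.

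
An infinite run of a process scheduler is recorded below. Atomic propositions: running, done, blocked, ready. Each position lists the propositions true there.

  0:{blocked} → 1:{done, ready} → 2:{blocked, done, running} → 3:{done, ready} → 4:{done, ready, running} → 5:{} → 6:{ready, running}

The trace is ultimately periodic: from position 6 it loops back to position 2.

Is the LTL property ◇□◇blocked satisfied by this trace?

Satisfied

□◇blocked holds at position 0, which is reachable from 0, so ◇□◇blocked holds.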